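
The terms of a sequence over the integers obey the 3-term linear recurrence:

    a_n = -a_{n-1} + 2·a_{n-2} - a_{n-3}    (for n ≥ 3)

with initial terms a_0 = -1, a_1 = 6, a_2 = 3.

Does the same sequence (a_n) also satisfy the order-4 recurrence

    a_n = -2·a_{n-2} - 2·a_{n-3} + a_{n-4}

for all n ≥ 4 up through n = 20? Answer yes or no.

Terms a_0..a_20: -1, 6, 3, 10, -10, 27, -57, 121, -262, 561, -1206, 2590, -5563, 11949, -25665, 55126, -118405, 254322, -546258, 1173307, -2520145
n=4: candidate gives -19, actual a_4 = -10 ✗

no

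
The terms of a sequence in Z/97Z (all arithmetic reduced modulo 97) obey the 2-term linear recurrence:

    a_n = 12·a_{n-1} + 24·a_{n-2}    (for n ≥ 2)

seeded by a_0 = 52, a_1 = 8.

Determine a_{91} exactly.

68

a_2 = 12·8 + 24·52 = 83
a_3 = 12·83 + 24·8 = 24
a_4 = 12·24 + 24·83 = 49
a_5 = 12·49 + 24·24 = 0
a_6 = 12·0 + 24·49 = 12
a_7 = 12·12 + 24·0 = 47
a_8 = 12·47 + 24·12 = 76
a_9 = 12·76 + 24·47 = 3
a_10 = 12·3 + 24·76 = 17
a_11 = 12·17 + 24·3 = 82
a_12 = 12·82 + 24·17 = 34
a_13 = 12·34 + 24·82 = 48
a_14 = 12·48 + 24·34 = 34
a_15 = 12·34 + 24·48 = 8
a_16 = 12·8 + 24·34 = 39
a_17 = 12·39 + 24·8 = 78
a_18 = 12·78 + 24·39 = 29
a_19 = 12·29 + 24·78 = 86
a_20 = 12·86 + 24·29 = 79
a_21 = 12·79 + 24·86 = 5
a_22 = 12·5 + 24·79 = 16
a_23 = 12·16 + 24·5 = 21
a_24 = 12·21 + 24·16 = 54
a_25 = 12·54 + 24·21 = 85
a_26 = 12·85 + 24·54 = 85
a_27 = 12·85 + 24·85 = 53
a_28 = 12·53 + 24·85 = 57
a_29 = 12·57 + 24·53 = 16
a_30 = 12·16 + 24·57 = 8
a_31 = 12·8 + 24·16 = 92
a_32 = 12·92 + 24·8 = 35
a_33 = 12·35 + 24·92 = 9
a_34 = 12·9 + 24·35 = 75
a_35 = 12·75 + 24·9 = 49
a_36 = 12·49 + 24·75 = 60
a_37 = 12·60 + 24·49 = 53
a_38 = 12·53 + 24·60 = 39
a_39 = 12·39 + 24·53 = 91
a_40 = 12·91 + 24·39 = 88
a_41 = 12·88 + 24·91 = 39
a_42 = 12·39 + 24·88 = 58
a_43 = 12·58 + 24·39 = 80
a_44 = 12·80 + 24·58 = 24
a_45 = 12·24 + 24·80 = 74
a_46 = 12·74 + 24·24 = 9
a_47 = 12·9 + 24·74 = 41
a_48 = 12·41 + 24·9 = 29
a_49 = 12·29 + 24·41 = 71
a_50 = 12·71 + 24·29 = 93
a_51 = 12·93 + 24·71 = 7
a_52 = 12·7 + 24·93 = 85
a_53 = 12·85 + 24·7 = 24
a_54 = 12·24 + 24·85 = 0
a_55 = 12·0 + 24·24 = 91
a_56 = 12·91 + 24·0 = 25
a_57 = 12·25 + 24·91 = 59
a_58 = 12·59 + 24·25 = 47
a_59 = 12·47 + 24·59 = 40
a_60 = 12·40 + 24·47 = 56
a_61 = 12·56 + 24·40 = 80
a_62 = 12·80 + 24·56 = 73
a_63 = 12·73 + 24·80 = 80
a_64 = 12·80 + 24·73 = 93
a_65 = 12·93 + 24·80 = 29
a_66 = 12·29 + 24·93 = 58
a_67 = 12·58 + 24·29 = 34
a_68 = 12·34 + 24·58 = 54
a_69 = 12·54 + 24·34 = 9
a_70 = 12·9 + 24·54 = 46
a_71 = 12·46 + 24·9 = 89
a_72 = 12·89 + 24·46 = 38
a_73 = 12·38 + 24·89 = 70
a_74 = 12·70 + 24·38 = 6
a_75 = 12·6 + 24·70 = 6
a_76 = 12·6 + 24·6 = 22
a_77 = 12·22 + 24·6 = 20
a_78 = 12·20 + 24·22 = 89
a_79 = 12·89 + 24·20 = 93
a_80 = 12·93 + 24·89 = 51
a_81 = 12·51 + 24·93 = 31
a_82 = 12·31 + 24·51 = 44
a_83 = 12·44 + 24·31 = 11
a_84 = 12·11 + 24·44 = 24
a_85 = 12·24 + 24·11 = 67
a_86 = 12·67 + 24·24 = 22
a_87 = 12·22 + 24·67 = 29
a_88 = 12·29 + 24·22 = 3
a_89 = 12·3 + 24·29 = 53
a_90 = 12·53 + 24·3 = 29
a_91 = 12·29 + 24·53 = 68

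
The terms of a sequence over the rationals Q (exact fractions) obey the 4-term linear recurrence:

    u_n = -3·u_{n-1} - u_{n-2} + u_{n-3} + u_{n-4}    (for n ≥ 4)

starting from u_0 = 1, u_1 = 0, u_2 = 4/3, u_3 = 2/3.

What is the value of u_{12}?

-13688/3

u_4 = -3·2/3 + -1·4/3 + 1·0 + 1·1 = -7/3
u_5 = -3·-7/3 + -1·2/3 + 1·4/3 + 1·0 = 23/3
u_6 = -3·23/3 + -1·-7/3 + 1·2/3 + 1·4/3 = -56/3
u_7 = -3·-56/3 + -1·23/3 + 1·-7/3 + 1·2/3 = 140/3
u_8 = -3·140/3 + -1·-56/3 + 1·23/3 + 1·-7/3 = -116
u_9 = -3·-116 + -1·140/3 + 1·-56/3 + 1·23/3 = 871/3
u_10 = -3·871/3 + -1·-116 + 1·140/3 + 1·-56/3 = -727
u_11 = -3·-727 + -1·871/3 + 1·-116 + 1·140/3 = 5464/3
u_12 = -3·5464/3 + -1·-727 + 1·871/3 + 1·-116 = -13688/3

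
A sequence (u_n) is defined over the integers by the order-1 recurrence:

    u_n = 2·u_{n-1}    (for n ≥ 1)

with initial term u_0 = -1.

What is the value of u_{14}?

u_1 = 2·-1 = -2
u_2 = 2·-2 = -4
u_3 = 2·-4 = -8
u_4 = 2·-8 = -16
u_5 = 2·-16 = -32
u_6 = 2·-32 = -64
u_7 = 2·-64 = -128
u_8 = 2·-128 = -256
u_9 = 2·-256 = -512
u_10 = 2·-512 = -1024
u_11 = 2·-1024 = -2048
u_12 = 2·-2048 = -4096
u_13 = 2·-4096 = -8192
u_14 = 2·-8192 = -16384

-16384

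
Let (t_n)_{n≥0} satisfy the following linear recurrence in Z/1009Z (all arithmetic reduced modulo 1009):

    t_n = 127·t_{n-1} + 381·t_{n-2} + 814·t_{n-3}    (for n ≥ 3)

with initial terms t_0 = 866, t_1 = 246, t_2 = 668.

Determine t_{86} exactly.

226

t_3 = 127·668 + 381·246 + 814·866 = 611
t_4 = 127·611 + 381·668 + 814·246 = 606
t_5 = 127·606 + 381·611 + 814·668 = 900
t_6 = 127·900 + 381·606 + 814·611 = 25
t_7 = 127·25 + 381·900 + 814·606 = 880
t_8 = 127·880 + 381·25 + 814·900 = 271
t_9 = 127·271 + 381·880 + 814·25 = 573
t_10 = 127·573 + 381·271 + 814·880 = 386
t_11 = 127·386 + 381·573 + 814·271 = 582
t_12 = 127·582 + 381·386 + 814·573 = 273
t_13 = 127·273 + 381·582 + 814·386 = 532
t_14 = 127·532 + 381·273 + 814·582 = 574
t_15 = 127·574 + 381·532 + 814·273 = 375
t_16 = 127·375 + 381·574 + 814·532 = 130
t_17 = 127·130 + 381·375 + 814·574 = 32
t_18 = 127·32 + 381·130 + 814·375 = 649
t_19 = 127·649 + 381·32 + 814·130 = 653
t_20 = 127·653 + 381·649 + 814·32 = 71
t_21 = 127·71 + 381·653 + 814·649 = 85
t_22 = 127·85 + 381·71 + 814·653 = 312
t_23 = 127·312 + 381·85 + 814·71 = 651
t_24 = 127·651 + 381·312 + 814·85 = 327
t_25 = 127·327 + 381·651 + 814·312 = 686
t_26 = 127·686 + 381·327 + 814·651 = 8
t_27 = 127·8 + 381·686 + 814·327 = 853
t_28 = 127·853 + 381·8 + 814·686 = 816
t_29 = 127·816 + 381·853 + 814·8 = 258
t_30 = 127·258 + 381·816 + 814·853 = 752
t_31 = 127·752 + 381·258 + 814·816 = 376
t_32 = 127·376 + 381·752 + 814·258 = 425
t_33 = 127·425 + 381·376 + 814·752 = 141
t_34 = 127·141 + 381·425 + 814·376 = 567
t_35 = 127·567 + 381·141 + 814·425 = 477
t_36 = 127·477 + 381·567 + 814·141 = 897
t_37 = 127·897 + 381·477 + 814·567 = 444
t_38 = 127·444 + 381·897 + 814·477 = 412
t_39 = 127·412 + 381·444 + 814·897 = 159
t_40 = 127·159 + 381·412 + 814·444 = 784
t_41 = 127·784 + 381·159 + 814·412 = 96
t_42 = 127·96 + 381·784 + 814·159 = 398
t_43 = 127·398 + 381·96 + 814·784 = 836
t_44 = 127·836 + 381·398 + 814·96 = 966
t_45 = 127·966 + 381·836 + 814·398 = 348
t_46 = 127·348 + 381·966 + 814·836 = 1008
t_47 = 127·1008 + 381·348 + 814·966 = 595
t_48 = 127·595 + 381·1008 + 814·348 = 261
t_49 = 127·261 + 381·595 + 814·1008 = 724
t_50 = 127·724 + 381·261 + 814·595 = 698
t_51 = 127·698 + 381·724 + 814·261 = 805
t_52 = 127·805 + 381·698 + 814·724 = 977
t_53 = 127·977 + 381·805 + 814·698 = 46
t_54 = 127·46 + 381·977 + 814·805 = 133
t_55 = 127·133 + 381·46 + 814·977 = 297
t_56 = 127·297 + 381·133 + 814·46 = 720
t_57 = 127·720 + 381·297 + 814·133 = 69
t_58 = 127·69 + 381·720 + 814·297 = 161
t_59 = 127·161 + 381·69 + 814·720 = 173
t_60 = 127·173 + 381·161 + 814·69 = 236
t_61 = 127·236 + 381·173 + 814·161 = 923
t_62 = 127·923 + 381·236 + 814·173 = 863
t_63 = 127·863 + 381·923 + 814·236 = 545
t_64 = 127·545 + 381·863 + 814·923 = 89
t_65 = 127·89 + 381·545 + 814·863 = 213
t_66 = 127·213 + 381·89 + 814·545 = 90
t_67 = 127·90 + 381·213 + 814·89 = 562
t_68 = 127·562 + 381·90 + 814·213 = 562
t_69 = 127·562 + 381·562 + 814·90 = 561
t_70 = 127·561 + 381·562 + 814·562 = 213
t_71 = 127·213 + 381·561 + 814·562 = 32
t_72 = 127·32 + 381·213 + 814·561 = 38
t_73 = 127·38 + 381·32 + 814·213 = 708
t_74 = 127·708 + 381·38 + 814·32 = 281
t_75 = 127·281 + 381·708 + 814·38 = 370
t_76 = 127·370 + 381·281 + 814·708 = 856
t_77 = 127·856 + 381·370 + 814·281 = 150
t_78 = 127·150 + 381·856 + 814·370 = 606
t_79 = 127·606 + 381·150 + 814·856 = 489
t_80 = 127·489 + 381·606 + 814·150 = 390
t_81 = 127·390 + 381·489 + 814·606 = 625
t_82 = 127·625 + 381·390 + 814·489 = 431
t_83 = 127·431 + 381·625 + 814·390 = 886
t_84 = 127·886 + 381·431 + 814·625 = 481
t_85 = 127·481 + 381·886 + 814·431 = 809
t_86 = 127·809 + 381·481 + 814·886 = 226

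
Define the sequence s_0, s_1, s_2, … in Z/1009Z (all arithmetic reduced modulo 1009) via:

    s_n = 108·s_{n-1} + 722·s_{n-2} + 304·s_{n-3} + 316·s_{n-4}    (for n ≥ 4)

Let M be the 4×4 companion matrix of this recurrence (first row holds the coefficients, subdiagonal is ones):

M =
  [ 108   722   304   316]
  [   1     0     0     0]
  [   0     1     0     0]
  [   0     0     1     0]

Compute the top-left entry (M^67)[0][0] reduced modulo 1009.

(M^67)[0][0] is the top entry after applying M 67 times to the unit state (1, 0, 0, 0). Equivalently it is h_{70} for the auxiliary sequence (h_n) obeying the same recurrence with h_3 = 1 and h_i = 0 for 0 ≤ i < 3:
h_4 = 108·1 + 722·0 + 304·0 + 316·0 = 108
h_5 = 108·108 + 722·1 + 304·0 + 316·0 = 278
h_6 = 108·278 + 722·108 + 304·1 + 316·0 = 341
h_7 = 108·341 + 722·278 + 304·108 + 316·1 = 280
h_8 = 108·280 + 722·341 + 304·278 + 316·108 = 563
h_9 = 108·563 + 722·280 + 304·341 + 316·278 = 426
h_10 = 108·426 + 722·563 + 304·280 + 316·341 = 619
h_11 = 108·619 + 722·426 + 304·563 + 316·280 = 404
h_12 = 108·404 + 722·619 + 304·426 + 316·563 = 852
h_13 = 108·852 + 722·404 + 304·619 + 316·426 = 196
h_14 = 108·196 + 722·852 + 304·404 + 316·619 = 218
h_15 = 108·218 + 722·196 + 304·852 + 316·404 = 814
h_16 = 108·814 + 722·218 + 304·196 + 316·852 = 3
h_17 = 108·3 + 722·814 + 304·218 + 316·196 = 859
h_18 = 108·859 + 722·3 + 304·814 + 316·218 = 619
h_19 = 108·619 + 722·859 + 304·3 + 316·814 = 762
h_20 = 108·762 + 722·619 + 304·859 + 316·3 = 242
h_21 = 108·242 + 722·762 + 304·619 + 316·859 = 686
h_22 = 108·686 + 722·242 + 304·762 + 316·619 = 34
h_23 = 108·34 + 722·686 + 304·242 + 316·762 = 70
h_24 = 108·70 + 722·34 + 304·686 + 316·242 = 298
h_25 = 108·298 + 722·70 + 304·34 + 316·686 = 73
h_26 = 108·73 + 722·298 + 304·70 + 316·34 = 796
h_27 = 108·796 + 722·73 + 304·298 + 316·70 = 145
h_28 = 108·145 + 722·796 + 304·73 + 316·298 = 432
h_29 = 108·432 + 722·145 + 304·796 + 316·73 = 690
h_30 = 108·690 + 722·432 + 304·145 + 316·796 = 965
h_31 = 108·965 + 722·690 + 304·432 + 316·145 = 600
h_32 = 108·600 + 722·965 + 304·690 + 316·432 = 929
h_33 = 108·929 + 722·600 + 304·965 + 316·690 = 617
h_34 = 108·617 + 722·929 + 304·600 + 316·965 = 797
h_35 = 108·797 + 722·617 + 304·929 + 316·600 = 620
h_36 = 108·620 + 722·797 + 304·617 + 316·929 = 509
h_37 = 108·509 + 722·620 + 304·797 + 316·617 = 493
h_38 = 108·493 + 722·509 + 304·620 + 316·797 = 397
h_39 = 108·397 + 722·493 + 304·509 + 316·620 = 800
h_40 = 108·800 + 722·397 + 304·493 + 316·509 = 657
h_41 = 108·657 + 722·800 + 304·397 + 316·493 = 788
h_42 = 108·788 + 722·657 + 304·800 + 316·397 = 839
h_43 = 108·839 + 722·788 + 304·657 + 316·800 = 158
h_44 = 108·158 + 722·839 + 304·788 + 316·657 = 446
h_45 = 108·446 + 722·158 + 304·839 + 316·788 = 368
h_46 = 108·368 + 722·446 + 304·158 + 316·839 = 900
h_47 = 108·900 + 722·368 + 304·446 + 316·158 = 521
h_48 = 108·521 + 722·900 + 304·368 + 316·446 = 326
h_49 = 108·326 + 722·521 + 304·900 + 316·368 = 112
h_50 = 108·112 + 722·326 + 304·521 + 316·900 = 96
h_51 = 108·96 + 722·112 + 304·326 + 316·521 = 813
h_52 = 108·813 + 722·96 + 304·112 + 316·326 = 561
h_53 = 108·561 + 722·813 + 304·96 + 316·112 = 805
h_54 = 108·805 + 722·561 + 304·813 + 316·96 = 612
h_55 = 108·612 + 722·805 + 304·561 + 316·813 = 173
h_56 = 108·173 + 722·612 + 304·805 + 316·561 = 678
h_57 = 108·678 + 722·173 + 304·612 + 316·805 = 870
h_58 = 108·870 + 722·678 + 304·173 + 316·612 = 62
h_59 = 108·62 + 722·870 + 304·678 + 316·173 = 633
h_60 = 108·633 + 722·62 + 304·870 + 316·678 = 582
h_61 = 108·582 + 722·633 + 304·62 + 316·870 = 396
h_62 = 108·396 + 722·582 + 304·633 + 316·62 = 984
h_63 = 108·984 + 722·396 + 304·582 + 316·633 = 282
h_64 = 108·282 + 722·984 + 304·396 + 316·582 = 885
h_65 = 108·885 + 722·282 + 304·984 + 316·396 = 3
h_66 = 108·3 + 722·885 + 304·282 + 316·984 = 732
h_67 = 108·732 + 722·3 + 304·885 + 316·282 = 459
h_68 = 108·459 + 722·732 + 304·3 + 316·885 = 998
h_69 = 108·998 + 722·459 + 304·732 + 316·3 = 754
h_70 = 108·754 + 722·998 + 304·459 + 316·732 = 378

378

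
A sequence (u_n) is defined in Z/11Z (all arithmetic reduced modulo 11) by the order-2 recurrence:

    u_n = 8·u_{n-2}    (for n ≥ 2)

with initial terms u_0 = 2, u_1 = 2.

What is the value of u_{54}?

u_2 = 0·2 + 8·2 = 5
u_3 = 0·5 + 8·2 = 5
u_4 = 0·5 + 8·5 = 7
u_5 = 0·7 + 8·5 = 7
u_6 = 0·7 + 8·7 = 1
u_7 = 0·1 + 8·7 = 1
u_8 = 0·1 + 8·1 = 8
u_9 = 0·8 + 8·1 = 8
u_10 = 0·8 + 8·8 = 9
u_11 = 0·9 + 8·8 = 9
u_12 = 0·9 + 8·9 = 6
u_13 = 0·6 + 8·9 = 6
u_14 = 0·6 + 8·6 = 4
u_15 = 0·4 + 8·6 = 4
u_16 = 0·4 + 8·4 = 10
u_17 = 0·10 + 8·4 = 10
u_18 = 0·10 + 8·10 = 3
u_19 = 0·3 + 8·10 = 3
u_20 = 0·3 + 8·3 = 2
u_21 = 0·2 + 8·3 = 2
(u_20, u_21) = (2, 2) = (u_0, u_1), so the sequence has period 20.
54 ≡ 14 (mod 20), hence u_54 = u_14 = 4.

4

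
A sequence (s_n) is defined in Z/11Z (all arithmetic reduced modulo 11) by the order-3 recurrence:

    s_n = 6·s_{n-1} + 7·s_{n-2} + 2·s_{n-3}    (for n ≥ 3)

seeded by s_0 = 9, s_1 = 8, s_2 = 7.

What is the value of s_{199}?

3

s_3 = 6·7 + 7·8 + 2·9 = 6
s_4 = 6·6 + 7·7 + 2·8 = 2
s_5 = 6·2 + 7·6 + 2·7 = 2
s_6 = 6·2 + 7·2 + 2·6 = 5
s_7 = 6·5 + 7·2 + 2·2 = 4
s_8 = 6·4 + 7·5 + 2·2 = 8
s_9 = 6·8 + 7·4 + 2·5 = 9
s_10 = 6·9 + 7·8 + 2·4 = 8
s_11 = 6·8 + 7·9 + 2·8 = 6
s_12 = 6·6 + 7·8 + 2·9 = 0
s_13 = 6·0 + 7·6 + 2·8 = 3
s_14 = 6·3 + 7·0 + 2·6 = 8
s_15 = 6·8 + 7·3 + 2·0 = 3
s_16 = 6·3 + 7·8 + 2·3 = 3
s_17 = 6·3 + 7·3 + 2·8 = 0
s_18 = 6·0 + 7·3 + 2·3 = 5
s_19 = 6·5 + 7·0 + 2·3 = 3
s_20 = 6·3 + 7·5 + 2·0 = 9
s_21 = 6·9 + 7·3 + 2·5 = 8
s_22 = 6·8 + 7·9 + 2·3 = 7
(s_20, s_21, s_22) = (9, 8, 7) = (s_0, s_1, s_2), so the sequence has period 20.
199 ≡ 19 (mod 20), hence s_199 = s_19 = 3.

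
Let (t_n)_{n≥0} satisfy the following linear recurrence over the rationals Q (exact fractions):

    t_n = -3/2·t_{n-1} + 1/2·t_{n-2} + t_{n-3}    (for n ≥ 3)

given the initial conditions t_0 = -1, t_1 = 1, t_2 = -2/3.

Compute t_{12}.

t_3 = -3/2·-2/3 + 1/2·1 + 1·-1 = 1/2
t_4 = -3/2·1/2 + 1/2·-2/3 + 1·1 = -1/12
t_5 = -3/2·-1/12 + 1/2·1/2 + 1·-2/3 = -7/24
t_6 = -3/2·-7/24 + 1/2·-1/12 + 1·1/2 = 43/48
t_7 = -3/2·43/48 + 1/2·-7/24 + 1·-1/12 = -151/96
t_8 = -3/2·-151/96 + 1/2·43/48 + 1·-7/24 = 161/64
t_9 = -3/2·161/64 + 1/2·-151/96 + 1·43/48 = -469/128
t_10 = -3/2·-469/128 + 1/2·161/64 + 1·-151/96 = 3979/768
t_11 = -3/2·3979/768 + 1/2·-469/128 + 1·161/64 = -3629/512
t_12 = -3/2·-3629/512 + 1/2·3979/768 + 1·-469/128 = 29363/3072

29363/3072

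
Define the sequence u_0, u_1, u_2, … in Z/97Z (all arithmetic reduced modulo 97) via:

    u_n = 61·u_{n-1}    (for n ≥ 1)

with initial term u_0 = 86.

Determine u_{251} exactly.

3

u_1 = 61·86 = 8
u_2 = 61·8 = 3
u_3 = 61·3 = 86
(u_3) = (86) = (u_0), so the sequence has period 3.
251 ≡ 2 (mod 3), hence u_251 = u_2 = 3.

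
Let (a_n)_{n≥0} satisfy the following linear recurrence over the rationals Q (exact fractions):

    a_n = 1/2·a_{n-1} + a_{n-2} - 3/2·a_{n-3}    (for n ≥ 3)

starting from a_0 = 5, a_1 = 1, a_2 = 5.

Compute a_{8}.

393/32

a_3 = 1/2·5 + 1·1 + -3/2·5 = -4
a_4 = 1/2·-4 + 1·5 + -3/2·1 = 3/2
a_5 = 1/2·3/2 + 1·-4 + -3/2·5 = -43/4
a_6 = 1/2·-43/4 + 1·3/2 + -3/2·-4 = 17/8
a_7 = 1/2·17/8 + 1·-43/4 + -3/2·3/2 = -191/16
a_8 = 1/2·-191/16 + 1·17/8 + -3/2·-43/4 = 393/32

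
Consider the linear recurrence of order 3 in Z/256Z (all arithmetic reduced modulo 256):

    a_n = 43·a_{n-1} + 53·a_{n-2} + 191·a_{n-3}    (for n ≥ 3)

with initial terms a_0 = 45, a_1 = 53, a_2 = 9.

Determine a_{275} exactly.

191

a_3 = 43·9 + 53·53 + 191·45 = 15
a_4 = 43·15 + 53·9 + 191·53 = 237
a_5 = 43·237 + 53·15 + 191·9 = 161
a_6 = 43·161 + 53·237 + 191·15 = 77
a_7 = 43·77 + 53·161 + 191·237 = 23
a_8 = 43·23 + 53·77 + 191·161 = 237
Continuing the recurrence:
  a_9 = 5;  a_10 = 17;  a_11 = 183;  a_12 = 253;  a_13 = 17;  a_14 = 197
  a_15 = 95;  a_16 = 109;  a_17 = 245;  a_18 = 153;  a_19 = 191;  a_20 = 141
  a_21 = 97;  a_22 = 253;  a_23 = 199;  a_24 = 45;  a_25 = 133;  a_26 = 33
  a_27 = 167;  a_28 = 29;  a_29 = 17;  a_30 = 117;  a_31 = 207;  a_32 = 173
  a_33 = 53;  a_34 = 41;  a_35 = 239;  a_36 = 45;  a_37 = 161;  a_38 = 173
  a_39 = 247;  a_40 = 109;  a_41 = 133;  a_42 = 49;  a_43 = 23;  a_44 = 61
  a_45 = 145;  a_46 = 37;  a_47 = 191;  a_48 = 237;  a_49 = 245;  a_50 = 185
  a_51 = 159;  a_52 = 205;  a_53 = 97;  a_54 = 93;  a_55 = 167;  a_56 = 173
  a_57 = 5;  a_58 = 65;  a_59 = 7;  a_60 = 93;  a_61 = 145;  a_62 = 213
  a_63 = 47;  a_64 = 45;  a_65 = 53;  a_66 = 73;  a_67 = 207;  a_68 = 109
  a_69 = 161;  a_70 = 13;  a_71 = 215;  a_72 = 237;  a_73 = 5;  a_74 = 81
  a_75 = 119;  a_76 = 125;  a_77 = 17;  a_78 = 133;  a_79 = 31;  a_80 = 109
  a_81 = 245;  a_82 = 217;  a_83 = 127;  a_84 = 13;  a_85 = 97;  a_86 = 189
  a_87 = 135;  a_88 = 45;  a_89 = 133;  a_90 = 97;  a_91 = 103;  a_92 = 157
  a_93 = 17;  a_94 = 53;  a_95 = 143;  a_96 = 173;  a_97 = 53;  a_98 = 105
  a_99 = 175;  a_100 = 173;  a_101 = 161;  a_102 = 109;  a_103 = 183;  a_104 = 109
  a_105 = 133;  a_106 = 113;  a_107 = 215;  a_108 = 189;  a_109 = 145;  a_110 = 229
  a_111 = 127;  a_112 = 237;  a_113 = 245;  a_114 = 249;  a_115 = 95;  a_116 = 77
  a_117 = 97;  a_118 = 29;  a_119 = 103;  a_120 = 173;  a_121 = 5;  a_122 = 129
  a_123 = 199;  a_124 = 221;  a_125 = 145;  a_126 = 149;  a_127 = 239;  a_128 = 45
  a_129 = 53;  a_130 = 137;  a_131 = 143;  a_132 = 237;  a_133 = 161;  a_134 = 205
  a_135 = 151;  a_136 = 237;  a_137 = 5;  a_138 = 145;  a_139 = 55;  a_140 = 253
  a_141 = 17;  a_142 = 69;  a_143 = 223;  a_144 = 109;  a_145 = 245;  a_146 = 25
  a_147 = 63;  a_148 = 141;  a_149 = 97;  a_150 = 125;  a_151 = 71;  a_152 = 45
  a_153 = 133;  a_154 = 161;  a_155 = 39;  a_156 = 29;  a_157 = 17;  a_158 = 245
  a_159 = 79;  a_160 = 173;  a_161 = 53;  a_162 = 169;  a_163 = 111;  a_164 = 45
  a_165 = 161;  a_166 = 45;  a_167 = 119;  a_168 = 109;  a_169 = 133;  a_170 = 177
  a_171 = 151;  a_172 = 61;  a_173 = 145;  a_174 = 165;  a_175 = 63;  a_176 = 237
  a_177 = 245;  a_178 = 57;  a_179 = 31;  a_180 = 205;  a_181 = 97;  a_182 = 221
  a_183 = 39;  a_184 = 173;  a_185 = 5;  a_186 = 193;  a_187 = 135;  a_188 = 93
  a_189 = 145;  a_190 = 85;  a_191 = 175;  a_192 = 45;  a_193 = 53;  a_194 = 201
  a_195 = 79;  a_196 = 109;  a_197 = 161;  a_198 = 141;  a_199 = 87;  a_200 = 237
  a_201 = 5;  a_202 = 209;  a_203 = 247;  a_204 = 125;  a_205 = 17;  a_206 = 5
  a_207 = 159;  a_208 = 109;  a_209 = 245;  a_210 = 89;  a_211 = 255;  a_212 = 13
  a_213 = 97;  a_214 = 61;  a_215 = 7;  a_216 = 45;  a_217 = 133;  a_218 = 225
  a_219 = 231;  a_220 = 157;  a_221 = 17;  a_222 = 181;  a_223 = 15;  a_224 = 173
  a_225 = 53;  a_226 = 233;  a_227 = 47;  a_228 = 173;  a_229 = 161;  a_230 = 237
  a_231 = 55;  a_232 = 109;  a_233 = 133;  a_234 = 241;  a_235 = 87;  a_236 = 189
  a_237 = 145;  a_238 = 101;  a_239 = 255;  a_240 = 237;  a_241 = 245;  a_242 = 121
  a_243 = 223;  a_244 = 77;  a_245 = 97;  a_246 = 157;  a_247 = 231;  a_248 = 173
  a_249 = 5;  a_250 = 1;  a_251 = 71;  a_252 = 221;  a_253 = 145;  a_254 = 21
  a_255 = 111;  a_256 = 45;  a_257 = 53;  a_258 = 9;  a_259 = 15;  a_260 = 237
  a_261 = 161;  a_262 = 77;  a_263 = 23;  a_264 = 237;  a_265 = 5;  a_266 = 17
  a_267 = 183;  a_268 = 253;  a_269 = 17;  a_270 = 197;  a_271 = 95;  a_272 = 109
  a_273 = 245
a_274 = 43·245 + 53·109 + 191·95 = 153
a_275 = 43·153 + 53·245 + 191·109 = 191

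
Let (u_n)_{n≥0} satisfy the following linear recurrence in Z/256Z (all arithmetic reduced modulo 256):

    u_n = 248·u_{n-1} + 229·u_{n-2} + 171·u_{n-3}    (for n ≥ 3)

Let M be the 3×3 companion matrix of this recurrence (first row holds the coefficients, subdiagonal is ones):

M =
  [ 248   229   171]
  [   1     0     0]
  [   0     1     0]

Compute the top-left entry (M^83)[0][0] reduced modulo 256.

224

(M^83)[0][0] is the top entry after applying M 83 times to the unit state (1, 0, 0). Equivalently it is h_{85} for the auxiliary sequence (h_n) obeying the same recurrence with h_2 = 1 and h_i = 0 for 0 ≤ i < 2:
h_3 = 248·1 + 229·0 + 171·0 = 248
h_4 = 248·248 + 229·1 + 171·0 = 37
h_5 = 248·37 + 229·248 + 171·1 = 91
h_6 = 248·91 + 229·37 + 171·248 = 233
h_7 = 248·233 + 229·91 + 171·37 = 214
h_8 = 248·214 + 229·233 + 171·91 = 134
h_9 = 248·134 + 229·214 + 171·233 = 225
h_10 = 248·225 + 229·134 + 171·214 = 200
h_11 = 248·200 + 229·225 + 171·134 = 135
h_12 = 248·135 + 229·200 + 171·225 = 251
h_13 = 248·251 + 229·135 + 171·200 = 131
h_14 = 248·131 + 229·251 + 171·135 = 156
h_15 = 248·156 + 229·131 + 171·251 = 248
h_16 = 248·248 + 229·156 + 171·131 = 77
h_17 = 248·77 + 229·248 + 171·156 = 164
h_18 = 248·164 + 229·77 + 171·248 = 105
h_19 = 248·105 + 229·164 + 171·77 = 219
h_20 = 248·219 + 229·105 + 171·164 = 161
h_21 = 248·161 + 229·219 + 171·105 = 2
h_22 = 248·2 + 229·161 + 171·219 = 62
h_23 = 248·62 + 229·2 + 171·161 = 101
h_24 = 248·101 + 229·62 + 171·2 = 164
h_25 = 248·164 + 229·101 + 171·62 = 163
h_26 = 248·163 + 229·164 + 171·101 = 19
h_27 = 248·19 + 229·163 + 171·164 = 195
h_28 = 248·195 + 229·19 + 171·163 = 200
h_29 = 248·200 + 229·195 + 171·19 = 224
h_30 = 248·224 + 229·200 + 171·195 = 41
h_31 = 248·41 + 229·224 + 171·200 = 176
h_32 = 248·176 + 229·41 + 171·224 = 205
h_33 = 248·205 + 229·176 + 171·41 = 107
h_34 = 248·107 + 229·205 + 171·176 = 153
h_35 = 248·153 + 229·107 + 171·205 = 222
h_36 = 248·222 + 229·153 + 171·107 = 102
h_37 = 248·102 + 229·222 + 171·153 = 153
h_38 = 248·153 + 229·102 + 171·222 = 192
h_39 = 248·192 + 229·153 + 171·102 = 255
h_40 = 248·255 + 229·192 + 171·153 = 251
h_41 = 248·251 + 229·255 + 171·192 = 131
h_42 = 248·131 + 229·251 + 171·255 = 196
h_43 = 248·196 + 229·131 + 171·251 = 184
h_44 = 248·184 + 229·196 + 171·131 = 21
h_45 = 248·21 + 229·184 + 171·196 = 220
h_46 = 248·220 + 229·21 + 171·184 = 209
h_47 = 248·209 + 229·220 + 171·21 = 75
h_48 = 248·75 + 229·209 + 171·220 = 145
h_49 = 248·145 + 229·75 + 171·209 = 42
h_50 = 248·42 + 229·145 + 171·75 = 126
h_51 = 248·126 + 229·42 + 171·145 = 125
h_52 = 248·125 + 229·126 + 171·42 = 220
h_53 = 248·220 + 229·125 + 171·126 = 27
h_54 = 248·27 + 229·220 + 171·125 = 115
h_55 = 248·115 + 229·27 + 171·220 = 131
h_56 = 248·131 + 229·115 + 171·27 = 208
h_57 = 248·208 + 229·131 + 171·115 = 128
h_58 = 248·128 + 229·208 + 171·131 = 145
h_59 = 248·145 + 229·128 + 171·208 = 232
h_60 = 248·232 + 229·145 + 171·128 = 245
h_61 = 248·245 + 229·232 + 171·145 = 187
h_62 = 248·187 + 229·245 + 171·232 = 73
h_63 = 248·73 + 229·187 + 171·245 = 166
h_64 = 248·166 + 229·73 + 171·187 = 6
h_65 = 248·6 + 229·166 + 171·73 = 17
h_66 = 248·17 + 229·6 + 171·166 = 184
h_67 = 248·184 + 229·17 + 171·6 = 119
h_68 = 248·119 + 229·184 + 171·17 = 59
h_69 = 248·59 + 229·119 + 171·184 = 131
h_70 = 248·131 + 229·59 + 171·119 = 44
h_71 = 248·44 + 229·131 + 171·59 = 56
h_72 = 248·56 + 229·44 + 171·131 = 29
h_73 = 248·29 + 229·56 + 171·44 = 148
h_74 = 248·148 + 229·29 + 171·56 = 185
h_75 = 248·185 + 229·148 + 171·29 = 251
h_76 = 248·251 + 229·185 + 171·148 = 129
h_77 = 248·129 + 229·251 + 171·185 = 18
h_78 = 248·18 + 229·129 + 171·251 = 126
h_79 = 248·126 + 229·18 + 171·129 = 85
h_80 = 248·85 + 229·126 + 171·18 = 20
h_81 = 248·20 + 229·85 + 171·126 = 147
h_82 = 248·147 + 229·20 + 171·85 = 19
h_83 = 248·19 + 229·147 + 171·20 = 67
h_84 = 248·67 + 229·19 + 171·147 = 24
h_85 = 248·24 + 229·67 + 171·19 = 224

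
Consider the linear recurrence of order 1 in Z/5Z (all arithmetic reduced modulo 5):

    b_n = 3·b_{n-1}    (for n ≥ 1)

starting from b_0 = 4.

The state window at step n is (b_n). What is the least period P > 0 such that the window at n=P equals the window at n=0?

4

n=0: window = (4)
n=1: window = (2)
n=2: window = (1)
n=3: window = (3)
n=4: window = (4)
window at n=4 equals window at n=0 → period = 4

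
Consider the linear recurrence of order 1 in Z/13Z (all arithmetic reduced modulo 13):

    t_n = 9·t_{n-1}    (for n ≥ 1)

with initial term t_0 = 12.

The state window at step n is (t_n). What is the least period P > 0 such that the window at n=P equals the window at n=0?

3

n=0: window = (12)
n=1: window = (4)
n=2: window = (10)
n=3: window = (12)
window at n=3 equals window at n=0 → period = 3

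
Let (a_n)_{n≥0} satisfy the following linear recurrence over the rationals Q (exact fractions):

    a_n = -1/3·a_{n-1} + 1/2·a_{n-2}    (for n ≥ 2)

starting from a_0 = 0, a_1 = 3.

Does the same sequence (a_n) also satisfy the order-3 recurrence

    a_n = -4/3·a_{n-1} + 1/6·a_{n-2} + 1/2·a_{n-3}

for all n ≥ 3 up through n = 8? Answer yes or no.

yes

Terms a_0..a_8: 0, 3, -1, 11/6, -10/9, 139/108, -319/324, 1889/1944, -595/729
n=3: candidate gives 11/6, actual a_3 = 11/6 ✓
n=4: candidate gives -10/9, actual a_4 = -10/9 ✓
n=5: candidate gives 139/108, actual a_5 = 139/108 ✓
n=6: candidate gives -319/324, actual a_6 = -319/324 ✓
n=7: candidate gives 1889/1944, actual a_7 = 1889/1944 ✓
n=8: candidate gives -595/729, actual a_8 = -595/729 ✓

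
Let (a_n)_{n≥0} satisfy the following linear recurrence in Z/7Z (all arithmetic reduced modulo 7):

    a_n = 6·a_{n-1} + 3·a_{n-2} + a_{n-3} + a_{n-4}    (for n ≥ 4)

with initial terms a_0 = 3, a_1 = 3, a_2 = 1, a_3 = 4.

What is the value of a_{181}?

a_4 = 6·4 + 3·1 + 1·3 + 1·3 = 5
a_5 = 6·5 + 3·4 + 1·1 + 1·3 = 4
a_6 = 6·4 + 3·5 + 1·4 + 1·1 = 2
a_7 = 6·2 + 3·4 + 1·5 + 1·4 = 5
a_8 = 6·5 + 3·2 + 1·4 + 1·5 = 3
a_9 = 6·3 + 3·5 + 1·2 + 1·4 = 4
Continuing the recurrence:
  a_10 = 5;  a_11 = 1;  a_12 = 0;  a_13 = 5;  a_14 = 1;  a_15 = 1
  a_16 = 0;  a_17 = 2;  a_18 = 0;  a_19 = 0;  a_20 = 2;  a_21 = 0
  a_22 = 6;  a_23 = 3;  a_24 = 3;  a_25 = 5;  a_26 = 6;  a_27 = 1
  a_28 = 4;  a_29 = 3;  a_30 = 2;  a_31 = 5;  a_32 = 1;  a_33 = 5
  a_34 = 5;  a_35 = 2;  a_36 = 5;  a_37 = 4;  a_38 = 4;  a_39 = 1
  a_40 = 6;  a_41 = 5;  a_42 = 4;  a_43 = 4;  a_44 = 5;  a_45 = 2
  a_46 = 0;  a_47 = 1;  a_48 = 6;  a_49 = 6;  a_50 = 6;  a_51 = 5
  a_52 = 4;  a_53 = 2;  a_54 = 0;  a_55 = 1;  a_56 = 5;  a_57 = 0
  a_58 = 2;  a_59 = 4;  a_60 = 0;  a_61 = 0;  a_62 = 6;  a_63 = 5
  a_64 = 6;  a_65 = 1;  a_66 = 0;  a_67 = 0;  a_68 = 0;  a_69 = 1
  a_70 = 6;  a_71 = 4;  a_72 = 1;  a_73 = 4;  a_74 = 2;  a_75 = 1
  a_76 = 3;  a_77 = 6;  a_78 = 6;  a_79 = 2;  a_80 = 4;  a_81 = 0
  a_82 = 6;  a_83 = 0;  a_84 = 1;  a_85 = 5;  a_86 = 4;  a_87 = 5
  a_88 = 6;  a_89 = 4;  a_90 = 2;  a_91 = 0;  a_92 = 2;  a_93 = 4
  a_94 = 4;  a_95 = 3;  a_96 = 1;  a_97 = 2;  a_98 = 1;  a_99 = 2
  a_100 = 4;  a_101 = 5;  a_102 = 3;  a_103 = 4;  a_104 = 0;  a_105 = 6
  a_106 = 1;  a_107 = 0;  a_108 = 2;  a_109 = 5;  a_110 = 2;  a_111 = 1
  a_112 = 5;  a_113 = 5;  a_114 = 6;  a_115 = 1;  a_116 = 6;  a_117 = 1
  a_118 = 3;  a_119 = 0;  a_120 = 2;  a_121 = 2;  a_122 = 0;  a_123 = 1
  a_124 = 3;  a_125 = 2;  a_126 = 1;  a_127 = 2;  a_128 = 6;  a_129 = 3
  a_130 = 4;  a_131 = 6;  a_132 = 1;  a_133 = 3;  a_134 = 3;  a_135 = 6
  a_136 = 0;  a_137 = 3;  a_138 = 6;  a_139 = 2;  a_140 = 5;  a_141 = 3
  a_142 = 6;  a_143 = 3;  a_144 = 2;  a_145 = 2;  a_146 = 6;  a_147 = 5
  a_148 = 3;  a_149 = 6;  a_150 = 0;  a_151 = 5;  a_152 = 4;  a_153 = 3
  a_154 = 0;  a_155 = 4;  a_156 = 3;  a_157 = 5;  a_158 = 1;  a_159 = 0
  a_160 = 4;  a_161 = 2;  a_162 = 4;  a_163 = 6;  a_164 = 5;  a_165 = 5
  a_166 = 6;  a_167 = 6;  a_168 = 1;  a_169 = 0;  a_170 = 1;  a_171 = 6
  a_172 = 5;  a_173 = 0;  a_174 = 1;  a_175 = 3;  a_176 = 5;  a_177 = 5
  a_178 = 0;  a_179 = 2
a_180 = 6·2 + 3·0 + 1·5 + 1·5 = 1
a_181 = 6·1 + 3·2 + 1·0 + 1·5 = 3

3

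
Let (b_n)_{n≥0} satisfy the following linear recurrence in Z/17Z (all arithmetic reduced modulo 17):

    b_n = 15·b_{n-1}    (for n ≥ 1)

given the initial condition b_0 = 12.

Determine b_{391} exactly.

11

b_1 = 15·12 = 10
b_2 = 15·10 = 14
b_3 = 15·14 = 6
b_4 = 15·6 = 5
b_5 = 15·5 = 7
b_6 = 15·7 = 3
b_7 = 15·3 = 11
b_8 = 15·11 = 12
(b_8) = (12) = (b_0), so the sequence has period 8.
391 ≡ 7 (mod 8), hence b_391 = b_7 = 11.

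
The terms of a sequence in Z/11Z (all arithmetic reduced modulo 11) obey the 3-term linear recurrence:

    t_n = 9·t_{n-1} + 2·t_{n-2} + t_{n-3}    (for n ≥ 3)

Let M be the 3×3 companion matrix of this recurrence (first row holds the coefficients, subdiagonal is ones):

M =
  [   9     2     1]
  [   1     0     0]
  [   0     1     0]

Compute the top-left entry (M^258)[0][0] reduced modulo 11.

(M^258)[0][0] is the top entry after applying M 258 times to the unit state (1, 0, 0). Equivalently it is h_{260} for the auxiliary sequence (h_n) obeying the same recurrence with h_2 = 1 and h_i = 0 for 0 ≤ i < 2:
h_3 = 9·1 + 2·0 + 1·0 = 9
h_4 = 9·9 + 2·1 + 1·0 = 6
h_5 = 9·6 + 2·9 + 1·1 = 7
h_6 = 9·7 + 2·6 + 1·9 = 7
h_7 = 9·7 + 2·7 + 1·6 = 6
h_8 = 9·6 + 2·7 + 1·7 = 9
h_9 = 9·9 + 2·6 + 1·7 = 1
h_10 = 9·1 + 2·9 + 1·6 = 0
h_11 = 9·0 + 2·1 + 1·9 = 0
h_12 = 9·0 + 2·0 + 1·1 = 1
(h_10, h_11, h_12) = (0, 0, 1) = (h_0, h_1, h_2), so the sequence has period 10.
260 ≡ 0 (mod 10), hence h_260 = h_0 = 0.

0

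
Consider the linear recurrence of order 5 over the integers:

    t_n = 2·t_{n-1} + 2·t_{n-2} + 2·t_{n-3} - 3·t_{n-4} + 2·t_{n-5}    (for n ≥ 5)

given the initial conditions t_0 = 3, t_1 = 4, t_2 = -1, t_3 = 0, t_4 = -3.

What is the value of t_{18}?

-7950425

t_5 = 2·-3 + 2·0 + 2·-1 + -3·4 + 2·3 = -14
t_6 = 2·-14 + 2·-3 + 2·0 + -3·-1 + 2·4 = -23
t_7 = 2·-23 + 2·-14 + 2·-3 + -3·0 + 2·-1 = -82
t_8 = 2·-82 + 2·-23 + 2·-14 + -3·-3 + 2·0 = -229
t_9 = 2·-229 + 2·-82 + 2·-23 + -3·-14 + 2·-3 = -632
t_10 = 2·-632 + 2·-229 + 2·-82 + -3·-23 + 2·-14 = -1845
t_11 = 2·-1845 + 2·-632 + 2·-229 + -3·-82 + 2·-23 = -5212
t_12 = 2·-5212 + 2·-1845 + 2·-632 + -3·-229 + 2·-82 = -14855
t_13 = 2·-14855 + 2·-5212 + 2·-1845 + -3·-632 + 2·-229 = -42386
t_14 = 2·-42386 + 2·-14855 + 2·-5212 + -3·-1845 + 2·-632 = -120635
t_15 = 2·-120635 + 2·-42386 + 2·-14855 + -3·-5212 + 2·-1845 = -343806
t_16 = 2·-343806 + 2·-120635 + 2·-42386 + -3·-14855 + 2·-5212 = -979513
t_17 = 2·-979513 + 2·-343806 + 2·-120635 + -3·-42386 + 2·-14855 = -2790460
t_18 = 2·-2790460 + 2·-979513 + 2·-343806 + -3·-120635 + 2·-42386 = -7950425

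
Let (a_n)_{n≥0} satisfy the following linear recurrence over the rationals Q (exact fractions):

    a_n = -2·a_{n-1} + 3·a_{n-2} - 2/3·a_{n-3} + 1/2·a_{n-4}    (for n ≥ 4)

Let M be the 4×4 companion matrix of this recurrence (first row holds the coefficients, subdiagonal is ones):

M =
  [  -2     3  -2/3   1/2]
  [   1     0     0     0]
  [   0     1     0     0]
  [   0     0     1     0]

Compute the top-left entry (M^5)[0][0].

(M^5)[0][0] is the top entry after applying M 5 times to the unit state (1, 0, 0, 0). Equivalently it is h_{8} for the auxiliary sequence (h_n) obeying the same recurrence with h_3 = 1 and h_i = 0 for 0 ≤ i < 3:
h_4 = -2·1 + 3·0 + -2/3·0 + 1/2·0 = -2
h_5 = -2·-2 + 3·1 + -2/3·0 + 1/2·0 = 7
h_6 = -2·7 + 3·-2 + -2/3·1 + 1/2·0 = -62/3
h_7 = -2·-62/3 + 3·7 + -2/3·-2 + 1/2·1 = 385/6
h_8 = -2·385/6 + 3·-62/3 + -2/3·7 + 1/2·-2 = -196

-196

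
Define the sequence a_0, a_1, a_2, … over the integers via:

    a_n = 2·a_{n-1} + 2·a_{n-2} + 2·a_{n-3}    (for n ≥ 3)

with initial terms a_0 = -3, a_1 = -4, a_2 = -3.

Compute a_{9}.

a_3 = 2·-3 + 2·-4 + 2·-3 = -20
a_4 = 2·-20 + 2·-3 + 2·-4 = -54
a_5 = 2·-54 + 2·-20 + 2·-3 = -154
a_6 = 2·-154 + 2·-54 + 2·-20 = -456
a_7 = 2·-456 + 2·-154 + 2·-54 = -1328
a_8 = 2·-1328 + 2·-456 + 2·-154 = -3876
a_9 = 2·-3876 + 2·-1328 + 2·-456 = -11320

-11320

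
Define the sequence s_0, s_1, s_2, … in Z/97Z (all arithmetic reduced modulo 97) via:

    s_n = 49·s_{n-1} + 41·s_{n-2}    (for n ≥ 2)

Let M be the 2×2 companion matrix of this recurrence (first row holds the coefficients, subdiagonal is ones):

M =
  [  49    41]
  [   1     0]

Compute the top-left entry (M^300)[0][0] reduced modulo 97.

13

(M^300)[0][0] is the top entry after applying M 300 times to the unit state (1, 0). Equivalently it is h_{301} for the auxiliary sequence (h_n) obeying the same recurrence with h_1 = 1 and h_i = 0 for 0 ≤ i < 1:
h_2 = 49·1 + 41·0 = 49
h_3 = 49·49 + 41·1 = 17
h_4 = 49·17 + 41·49 = 29
h_5 = 49·29 + 41·17 = 81
h_6 = 49·81 + 41·29 = 17
h_7 = 49·17 + 41·81 = 80
h_8 = 49·80 + 41·17 = 58
h_9 = 49·58 + 41·80 = 11
h_10 = 49·11 + 41·58 = 7
h_11 = 49·7 + 41·11 = 18
h_12 = 49·18 + 41·7 = 5
h_13 = 49·5 + 41·18 = 13
h_14 = 49·13 + 41·5 = 66
h_15 = 49·66 + 41·13 = 81
h_16 = 49·81 + 41·66 = 79
h_17 = 49·79 + 41·81 = 14
h_18 = 49·14 + 41·79 = 45
h_19 = 49·45 + 41·14 = 63
h_20 = 49·63 + 41·45 = 82
h_21 = 49·82 + 41·63 = 5
h_22 = 49·5 + 41·82 = 18
h_23 = 49·18 + 41·5 = 20
h_24 = 49·20 + 41·18 = 69
h_25 = 49·69 + 41·20 = 30
h_26 = 49·30 + 41·69 = 31
h_27 = 49·31 + 41·30 = 33
h_28 = 49·33 + 41·31 = 75
h_29 = 49·75 + 41·33 = 81
h_30 = 49·81 + 41·75 = 60
h_31 = 49·60 + 41·81 = 53
h_32 = 49·53 + 41·60 = 13
h_33 = 49·13 + 41·53 = 94
h_34 = 49·94 + 41·13 = 95
h_35 = 49·95 + 41·94 = 70
h_36 = 49·70 + 41·95 = 50
h_37 = 49·50 + 41·70 = 82
h_38 = 49·82 + 41·50 = 54
h_39 = 49·54 + 41·82 = 91
h_40 = 49·91 + 41·54 = 77
h_41 = 49·77 + 41·91 = 35
h_42 = 49·35 + 41·77 = 22
h_43 = 49·22 + 41·35 = 88
h_44 = 49·88 + 41·22 = 73
h_45 = 49·73 + 41·88 = 7
h_46 = 49·7 + 41·73 = 38
h_47 = 49·38 + 41·7 = 15
h_48 = 49·15 + 41·38 = 62
h_49 = 49·62 + 41·15 = 64
h_50 = 49·64 + 41·62 = 52
h_51 = 49·52 + 41·64 = 31
h_52 = 49·31 + 41·52 = 62
h_53 = 49·62 + 41·31 = 41
h_54 = 49·41 + 41·62 = 89
h_55 = 49·89 + 41·41 = 28
h_56 = 49·28 + 41·89 = 74
h_57 = 49·74 + 41·28 = 21
h_58 = 49·21 + 41·74 = 86
h_59 = 49·86 + 41·21 = 31
h_60 = 49·31 + 41·86 = 1
h_61 = 49·1 + 41·31 = 59
h_62 = 49·59 + 41·1 = 22
h_63 = 49·22 + 41·59 = 5
h_64 = 49·5 + 41·22 = 80
h_65 = 49·80 + 41·5 = 51
h_66 = 49·51 + 41·80 = 56
h_67 = 49·56 + 41·51 = 82
h_68 = 49·82 + 41·56 = 9
h_69 = 49·9 + 41·82 = 20
h_70 = 49·20 + 41·9 = 88
h_71 = 49·88 + 41·20 = 88
h_72 = 49·88 + 41·88 = 63
h_73 = 49·63 + 41·88 = 2
h_74 = 49·2 + 41·63 = 62
h_75 = 49·62 + 41·2 = 16
h_76 = 49·16 + 41·62 = 28
h_77 = 49·28 + 41·16 = 88
h_78 = 49·88 + 41·28 = 28
h_79 = 49·28 + 41·88 = 33
h_80 = 49·33 + 41·28 = 49
h_81 = 49·49 + 41·33 = 68
h_82 = 49·68 + 41·49 = 6
h_83 = 49·6 + 41·68 = 75
h_84 = 49·75 + 41·6 = 41
h_85 = 49·41 + 41·75 = 40
h_86 = 49·40 + 41·41 = 52
h_87 = 49·52 + 41·40 = 17
h_88 = 49·17 + 41·52 = 55
h_89 = 49·55 + 41·17 = 94
h_90 = 49·94 + 41·55 = 71
h_91 = 49·71 + 41·94 = 58
h_92 = 49·58 + 41·71 = 30
h_93 = 49·30 + 41·58 = 65
h_94 = 49·65 + 41·30 = 50
h_95 = 49·50 + 41·65 = 71
h_96 = 49·71 + 41·50 = 0
h_97 = 49·0 + 41·71 = 1
(h_96, h_97) = (0, 1) = (h_0, h_1), so the sequence has period 96.
301 ≡ 13 (mod 96), hence h_301 = h_13 = 13.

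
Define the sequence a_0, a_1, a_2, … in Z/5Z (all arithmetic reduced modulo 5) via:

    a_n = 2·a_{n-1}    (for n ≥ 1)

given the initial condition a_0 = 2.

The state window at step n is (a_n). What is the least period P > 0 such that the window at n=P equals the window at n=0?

n=0: window = (2)
n=1: window = (4)
n=2: window = (3)
n=3: window = (1)
n=4: window = (2)
window at n=4 equals window at n=0 → period = 4

4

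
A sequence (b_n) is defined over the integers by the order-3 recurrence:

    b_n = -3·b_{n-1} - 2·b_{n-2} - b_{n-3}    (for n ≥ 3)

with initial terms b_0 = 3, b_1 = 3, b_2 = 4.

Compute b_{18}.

b_3 = -3·4 + -2·3 + -1·3 = -21
b_4 = -3·-21 + -2·4 + -1·3 = 52
b_5 = -3·52 + -2·-21 + -1·4 = -118
b_6 = -3·-118 + -2·52 + -1·-21 = 271
b_7 = -3·271 + -2·-118 + -1·52 = -629
b_8 = -3·-629 + -2·271 + -1·-118 = 1463
b_9 = -3·1463 + -2·-629 + -1·271 = -3402
b_10 = -3·-3402 + -2·1463 + -1·-629 = 7909
b_11 = -3·7909 + -2·-3402 + -1·1463 = -18386
b_12 = -3·-18386 + -2·7909 + -1·-3402 = 42742
b_13 = -3·42742 + -2·-18386 + -1·7909 = -99363
b_14 = -3·-99363 + -2·42742 + -1·-18386 = 230991
b_15 = -3·230991 + -2·-99363 + -1·42742 = -536989
b_16 = -3·-536989 + -2·230991 + -1·-99363 = 1248348
b_17 = -3·1248348 + -2·-536989 + -1·230991 = -2902057
b_18 = -3·-2902057 + -2·1248348 + -1·-536989 = 6746464

6746464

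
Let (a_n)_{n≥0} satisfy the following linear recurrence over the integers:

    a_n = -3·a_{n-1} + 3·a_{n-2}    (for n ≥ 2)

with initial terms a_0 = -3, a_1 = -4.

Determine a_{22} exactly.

a_2 = -3·-4 + 3·-3 = 3
a_3 = -3·3 + 3·-4 = -21
a_4 = -3·-21 + 3·3 = 72
a_5 = -3·72 + 3·-21 = -279
a_6 = -3·-279 + 3·72 = 1053
a_7 = -3·1053 + 3·-279 = -3996
a_8 = -3·-3996 + 3·1053 = 15147
a_9 = -3·15147 + 3·-3996 = -57429
a_10 = -3·-57429 + 3·15147 = 217728
a_11 = -3·217728 + 3·-57429 = -825471
a_12 = -3·-825471 + 3·217728 = 3129597
a_13 = -3·3129597 + 3·-825471 = -11865204
a_14 = -3·-11865204 + 3·3129597 = 44984403
a_15 = -3·44984403 + 3·-11865204 = -170548821
a_16 = -3·-170548821 + 3·44984403 = 646599672
a_17 = -3·646599672 + 3·-170548821 = -2451445479
a_18 = -3·-2451445479 + 3·646599672 = 9294135453
a_19 = -3·9294135453 + 3·-2451445479 = -35236742796
a_20 = -3·-35236742796 + 3·9294135453 = 133592634747
a_21 = -3·133592634747 + 3·-35236742796 = -506488132629
a_22 = -3·-506488132629 + 3·133592634747 = 1920242302128

1920242302128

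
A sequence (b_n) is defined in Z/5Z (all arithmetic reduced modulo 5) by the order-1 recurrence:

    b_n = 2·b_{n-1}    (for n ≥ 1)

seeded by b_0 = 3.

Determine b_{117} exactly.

1

b_1 = 2·3 = 1
b_2 = 2·1 = 2
b_3 = 2·2 = 4
b_4 = 2·4 = 3
(b_4) = (3) = (b_0), so the sequence has period 4.
117 ≡ 1 (mod 4), hence b_117 = b_1 = 1.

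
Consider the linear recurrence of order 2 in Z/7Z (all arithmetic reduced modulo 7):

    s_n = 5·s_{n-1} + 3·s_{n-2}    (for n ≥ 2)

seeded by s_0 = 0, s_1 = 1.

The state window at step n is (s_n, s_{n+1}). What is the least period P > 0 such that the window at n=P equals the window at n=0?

n=0: window = (0, 1)
n=1: window = (1, 5)
n=2: window = (5, 0)
n=3: window = (0, 1)
window at n=3 equals window at n=0 → period = 3

3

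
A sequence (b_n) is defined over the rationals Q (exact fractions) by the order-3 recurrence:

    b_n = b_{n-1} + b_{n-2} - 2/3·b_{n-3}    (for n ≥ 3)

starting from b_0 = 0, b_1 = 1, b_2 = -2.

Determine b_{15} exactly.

b_3 = 1·-2 + 1·1 + -2/3·0 = -1
b_4 = 1·-1 + 1·-2 + -2/3·1 = -11/3
b_5 = 1·-11/3 + 1·-1 + -2/3·-2 = -10/3
b_6 = 1·-10/3 + 1·-11/3 + -2/3·-1 = -19/3
b_7 = 1·-19/3 + 1·-10/3 + -2/3·-11/3 = -65/9
b_8 = 1·-65/9 + 1·-19/3 + -2/3·-10/3 = -34/3
b_9 = 1·-34/3 + 1·-65/9 + -2/3·-19/3 = -43/3
b_10 = 1·-43/3 + 1·-34/3 + -2/3·-65/9 = -563/27
b_11 = 1·-563/27 + 1·-43/3 + -2/3·-34/3 = -746/27
b_12 = 1·-746/27 + 1·-563/27 + -2/3·-43/3 = -1051/27
b_13 = 1·-1051/27 + 1·-746/27 + -2/3·-563/27 = -4265/81
b_14 = 1·-4265/81 + 1·-1051/27 + -2/3·-746/27 = -5926/81
b_15 = 1·-5926/81 + 1·-4265/81 + -2/3·-1051/27 = -8089/81

-8089/81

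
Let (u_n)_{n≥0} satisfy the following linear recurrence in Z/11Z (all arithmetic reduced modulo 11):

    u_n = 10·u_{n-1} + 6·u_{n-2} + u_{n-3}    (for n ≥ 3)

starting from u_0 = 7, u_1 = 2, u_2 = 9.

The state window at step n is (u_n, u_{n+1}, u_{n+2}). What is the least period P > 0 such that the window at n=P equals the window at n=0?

n=0: window = (7, 2, 9)
n=1: window = (2, 9, 10)
n=2: window = (9, 10, 2)
n=3: window = (10, 2, 1)
n=4: window = (2, 1, 10)
n=5: window = (1, 10, 9)
n=6: window = (10, 9, 8)
n=7: window = (9, 8, 1)
n=8: window = (8, 1, 1)
n=9: window = (1, 1, 2)
n=10: window = (1, 2, 5)
n=11: window = (2, 5, 8)
n=12: window = (5, 8, 2)
n=13: window = (8, 2, 7)
n=14: window = (2, 7, 2)
n=15: window = (7, 2, 9)
window at n=15 equals window at n=0 → period = 15

15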